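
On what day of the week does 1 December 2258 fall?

Doomsday rule: the anchor day for the 2200s is Friday. For year 58: 58÷12 = 4 r 10, and 10÷4 = 2, so 4+10+2 = 16.
Friday + 16 ≡ Sunday — that's 2258's doomsday.
In December the doomsday date is Dec 12.
Dec 1 is 11 days before Dec 12; 11 mod 7 = 4, so Sunday − 4 = Wednesday.

Wednesday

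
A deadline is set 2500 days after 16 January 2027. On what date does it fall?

+365 (one year) → Jan 16, 2028 (2135 left).
+366 (one year; includes Feb 29, 2028) → Jan 16, 2029 (1769 left).
+365 (one year) → Jan 16, 2030 (1404 left).
+365 (one year) → Jan 16, 2031 (1039 left).
+365 (one year) → Jan 16, 2032 (674 left).
+366 (one year; includes Feb 29, 2032) → Jan 16, 2033 (308 left).
Jan has 31 days: +16 → Feb 1, 2033 (292 left).
Feb has 28 days: +28 → Mar 1, 2033 (264 left).
Mar has 31 days: +31 → Apr 1, 2033 (233 left).
Apr has 30 days: +30 → May 1, 2033 (203 left).
May has 31 days: +31 → Jun 1, 2033 (172 left).
Jun has 30 days: +30 → Jul 1, 2033 (142 left).
Jul has 31 days: +31 → Aug 1, 2033 (111 left).
Aug has 31 days: +31 → Sep 1, 2033 (80 left).
Sep has 30 days: +30 → Oct 1, 2033 (50 left).
Oct has 31 days: +31 → Nov 1, 2033 (19 left).
+19 → Nov 20, 2033.

November 20, 2033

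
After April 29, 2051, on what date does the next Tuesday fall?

May 2, 2051

Apr 29, 2051 is a Saturday.
From Saturday to the next Tuesday is 3 days.
Apr 29, 2051 + 3 = May 2, 2051.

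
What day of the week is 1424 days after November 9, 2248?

Sunday

Nov 9, 2248 is a Thursday.
1424 mod 7 = 3, so 1424 days after a Thursday is Thursday + 3 = Sunday.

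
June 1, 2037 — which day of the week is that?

January 1, 2037 is a Thursday.
Jan 1, 2037 → Feb 1, 2037: 31 days (January has 31).
Feb 1, 2037 → Mar 1, 2037: 28 days (February has 28).
Mar 1, 2037 → Apr 1, 2037: 31 days (March has 31).
Apr 1, 2037 → May 1, 2037: 30 days (April has 30).
May 1, 2037 → Jun 1, 2037: 31 days.
Total: 151 days.
151 mod 7 = 4, so Thursday + 4 = Monday.

Monday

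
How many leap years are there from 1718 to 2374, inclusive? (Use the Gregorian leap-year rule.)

Multiples of 4 in [1718,2374]: 164.
Of those, multiples of 100: 6 (not leap unless ÷400).
Multiples of 400: 1.
Leap years = 164 − 6 + 1 = 159.

159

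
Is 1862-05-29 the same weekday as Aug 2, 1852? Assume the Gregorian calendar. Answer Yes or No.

From Aug 2, 1852 to May 29, 1862 is 3587 days.
3587 mod 7 = 3, so they are different weekdays.
(Aug 2, 1852 is a Monday; May 29, 1862 is a Thursday.)

No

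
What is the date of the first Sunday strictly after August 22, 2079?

August 27, 2079

Aug 22, 2079 is a Tuesday.
From Tuesday to the next Sunday is 5 days.
Aug 22, 2079 + 5 = Aug 27, 2079.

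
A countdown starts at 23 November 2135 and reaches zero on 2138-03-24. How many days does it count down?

Nov 23, 2135 → Nov 23, 2136: 366 days (Feb 29, 2136 is in that span).
Nov 23, 2136 → Nov 23, 2137: 365 days.
Nov 23, 2137 → Dec 23, 2137: 30 days (November has 30).
Dec 23, 2137 → Jan 23, 2138: 31 days (December has 31).
Jan 23, 2138 → Feb 23, 2138: 31 days (January has 31).
Feb 23, 2138 → Mar 23, 2138: 28 days (February has 28).
Mar 23, 2138 → Mar 24, 2138: 1 days.
Total: 852 days.

852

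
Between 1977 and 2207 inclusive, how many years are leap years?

Multiples of 4 in [1977,2207]: 57.
Of those, multiples of 100: 3 (not leap unless ÷400).
Multiples of 400: 1.
Leap years = 57 − 3 + 1 = 55.

55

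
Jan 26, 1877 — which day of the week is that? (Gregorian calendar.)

Friday

January 1, 1877 is a Monday.
Jan 1, 1877 → Jan 26, 1877: 25 days.
Total: 25 days.
25 mod 7 = 4, so Monday + 4 = Friday.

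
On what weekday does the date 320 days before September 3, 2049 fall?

Sep 3, 2049 is a Friday.
320 mod 7 = 5, so 320 days before a Friday is Friday − 5 = Sunday.

Sunday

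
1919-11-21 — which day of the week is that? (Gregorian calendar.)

Friday

Doomsday rule: the anchor day for the 1900s is Wednesday. For year 19: 19÷12 = 1 r 7, and 7÷4 = 1, so 1+7+1 = 9.
Wednesday + 9 ≡ Friday — that's 1919's doomsday.
In November the doomsday date is Nov 7.
Nov 21 is 14 days after Nov 7; 14 mod 7 = 0, so Friday + 0 = Friday.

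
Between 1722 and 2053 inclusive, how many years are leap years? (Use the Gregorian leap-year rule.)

81

Multiples of 4 in [1722,2053]: 83.
Of those, multiples of 100: 3 (not leap unless ÷400).
Multiples of 400: 1.
Leap years = 83 − 3 + 1 = 81.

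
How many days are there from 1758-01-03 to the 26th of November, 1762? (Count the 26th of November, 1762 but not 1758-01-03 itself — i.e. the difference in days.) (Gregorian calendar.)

1788

Jan 3, 1758 → Jan 3, 1759: 365 days.
Jan 3, 1759 → Jan 3, 1760: 365 days.
Jan 3, 1760 → Jan 3, 1761: 366 days (Feb 29, 1760 is in that span).
Jan 3, 1761 → Jan 3, 1762: 365 days.
Jan 3, 1762 → Feb 3, 1762: 31 days (January has 31).
Feb 3, 1762 → Mar 3, 1762: 28 days (February has 28).
Mar 3, 1762 → Apr 3, 1762: 31 days (March has 31).
Apr 3, 1762 → May 3, 1762: 30 days (April has 30).
May 3, 1762 → Jun 3, 1762: 31 days (May has 31).
Jun 3, 1762 → Jul 3, 1762: 30 days (June has 30).
Jul 3, 1762 → Aug 3, 1762: 31 days (July has 31).
Aug 3, 1762 → Sep 3, 1762: 31 days (August has 31).
Sep 3, 1762 → Oct 3, 1762: 30 days (September has 30).
Oct 3, 1762 → Nov 3, 1762: 31 days (October has 31).
Nov 3, 1762 → Nov 26, 1762: 23 days.
Total: 1788 days.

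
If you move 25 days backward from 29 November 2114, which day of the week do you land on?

First find the weekday of Nov 29, 2114. Doomsday rule: the anchor day for the 2100s is Sunday. For year 14: 14÷12 = 1 r 2, and 2÷4 = 0, so 1+2+0 = 3.
Sunday + 3 ≡ Wednesday — that's 2114's doomsday.
In November the doomsday date is Nov 7.
Nov 29 is 22 days after Nov 7; 22 mod 7 = 1, so Wednesday + 1 = Thursday.
25 mod 7 = 4, so 25 days before a Thursday is Thursday − 4 = Sunday.

Sunday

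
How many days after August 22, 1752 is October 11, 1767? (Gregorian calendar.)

5528

Aug 22, 1752 → Aug 22, 1753: 365 days.
Aug 22, 1753 → Aug 22, 1754: 365 days.
Aug 22, 1754 → Aug 22, 1755: 365 days.
Aug 22, 1755 → Aug 22, 1756: 366 days (Feb 29, 1756 is in that span).
Aug 22, 1756 → Aug 22, 1757: 365 days.
Aug 22, 1757 → Aug 22, 1758: 365 days.
Aug 22, 1758 → Aug 22, 1759: 365 days.
Aug 22, 1759 → Aug 22, 1760: 366 days (Feb 29, 1760 is in that span).
Aug 22, 1760 → Aug 22, 1761: 365 days.
Aug 22, 1761 → Aug 22, 1762: 365 days.
Aug 22, 1762 → Aug 22, 1763: 365 days.
Aug 22, 1763 → Aug 22, 1764: 366 days (Feb 29, 1764 is in that span).
Aug 22, 1764 → Aug 22, 1765: 365 days.
Aug 22, 1765 → Aug 22, 1766: 365 days.
Aug 22, 1766 → Aug 22, 1767: 365 days.
Aug 22, 1767 → Sep 22, 1767: 31 days (August has 31).
Sep 22, 1767 → Oct 11, 1767: 19 days.
Total: 5528 days.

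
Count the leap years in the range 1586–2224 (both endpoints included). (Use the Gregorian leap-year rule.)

Multiples of 4 in [1586,2224]: 160.
Of those, multiples of 100: 7 (not leap unless ÷400).
Multiples of 400: 2.
Leap years = 160 − 7 + 2 = 155.

155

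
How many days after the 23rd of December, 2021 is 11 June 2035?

4918

Dec 23, 2021 → Dec 23, 2022: 365 days.
Dec 23, 2022 → Dec 23, 2023: 365 days.
Dec 23, 2023 → Dec 23, 2024: 366 days (Feb 29, 2024 is in that span).
Dec 23, 2024 → Dec 23, 2025: 365 days.
Dec 23, 2025 → Dec 23, 2026: 365 days.
Dec 23, 2026 → Dec 23, 2027: 365 days.
Dec 23, 2027 → Dec 23, 2028: 366 days (Feb 29, 2028 is in that span).
Dec 23, 2028 → Dec 23, 2029: 365 days.
Dec 23, 2029 → Dec 23, 2030: 365 days.
Dec 23, 2030 → Dec 23, 2031: 365 days.
Dec 23, 2031 → Dec 23, 2032: 366 days (Feb 29, 2032 is in that span).
Dec 23, 2032 → Dec 23, 2033: 365 days.
Dec 23, 2033 → Dec 23, 2034: 365 days.
Dec 23, 2034 → Jan 23, 2035: 31 days (December has 31).
Jan 23, 2035 → Feb 23, 2035: 31 days (January has 31).
Feb 23, 2035 → Mar 23, 2035: 28 days (February has 28).
Mar 23, 2035 → Apr 23, 2035: 31 days (March has 31).
Apr 23, 2035 → May 23, 2035: 30 days (April has 30).
May 23, 2035 → Jun 11, 2035: 19 days.
Total: 4918 days.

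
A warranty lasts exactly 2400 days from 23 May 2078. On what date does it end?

December 17, 2084

+365 (one year) → May 23, 2079 (2035 left).
+366 (one year; includes Feb 29, 2080) → May 23, 2080 (1669 left).
+365 (one year) → May 23, 2081 (1304 left).
+365 (one year) → May 23, 2082 (939 left).
+365 (one year) → May 23, 2083 (574 left).
+366 (one year; includes Feb 29, 2084) → May 23, 2084 (208 left).
May has 31 days: +9 → Jun 1, 2084 (199 left).
Jun has 30 days: +30 → Jul 1, 2084 (169 left).
Jul has 31 days: +31 → Aug 1, 2084 (138 left).
Aug has 31 days: +31 → Sep 1, 2084 (107 left).
Sep has 30 days: +30 → Oct 1, 2084 (77 left).
Oct has 31 days: +31 → Nov 1, 2084 (46 left).
Nov has 30 days: +30 → Dec 1, 2084 (16 left).
+16 → Dec 17, 2084.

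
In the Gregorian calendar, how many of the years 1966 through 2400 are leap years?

106

Multiples of 4 in [1966,2400]: 109.
Of those, multiples of 100: 5 (not leap unless ÷400).
Multiples of 400: 2.
Leap years = 109 − 5 + 2 = 106.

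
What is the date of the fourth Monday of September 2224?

September 1, 2224 is a Wednesday.
The first Monday is therefore September 6 (5 days later).
The fourth Monday is 6 + 3×7 = September 27.

September 27, 2224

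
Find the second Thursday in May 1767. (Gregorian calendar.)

May 14, 1767

May 1, 1767 is a Friday.
The first Thursday is therefore May 7 (6 days later).
The second Thursday is 7 + 1×7 = May 14.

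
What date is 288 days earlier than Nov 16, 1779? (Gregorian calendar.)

February 1, 1779

−16 → Oct 31, 1779 (end of Oct, 31 days; 272 left).
−31 → Sep 30, 1779 (end of Sep, 30 days; 241 left).
−30 → Aug 31, 1779 (end of Aug, 31 days; 211 left).
−31 → Jul 31, 1779 (end of Jul, 31 days; 180 left).
−31 → Jun 30, 1779 (end of Jun, 30 days; 149 left).
−30 → May 31, 1779 (end of May, 31 days; 119 left).
−31 → Apr 30, 1779 (end of Apr, 30 days; 88 left).
−30 → Mar 31, 1779 (end of Mar, 31 days; 58 left).
−31 → Feb 28, 1779 (end of Feb, 28 days; 27 left).
−27 → Feb 1, 1779.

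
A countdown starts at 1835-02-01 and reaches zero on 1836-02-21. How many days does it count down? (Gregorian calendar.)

385

Feb 1, 1835 → Mar 1, 1835: 28 days (February has 28).
Mar 1, 1835 → Apr 1, 1835: 31 days (March has 31).
Apr 1, 1835 → May 1, 1835: 30 days (April has 30).
May 1, 1835 → Jun 1, 1835: 31 days (May has 31).
Jun 1, 1835 → Jul 1, 1835: 30 days (June has 30).
Jul 1, 1835 → Aug 1, 1835: 31 days (July has 31).
Aug 1, 1835 → Sep 1, 1835: 31 days (August has 31).
Sep 1, 1835 → Oct 1, 1835: 30 days (September has 30).
Oct 1, 1835 → Nov 1, 1835: 31 days (October has 31).
Nov 1, 1835 → Dec 1, 1835: 30 days (November has 30).
Dec 1, 1835 → Jan 1, 1836: 31 days (December has 31).
Jan 1, 1836 → Feb 1, 1836: 31 days (January has 31).
Feb 1, 1836 → Feb 21, 1836: 20 days.
Total: 385 days.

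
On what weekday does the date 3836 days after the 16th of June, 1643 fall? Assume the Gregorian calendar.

First find the weekday of Jun 16, 1643. Doomsday rule: the anchor day for the 1600s is Tuesday. For year 43: 43÷12 = 3 r 7, and 7÷4 = 1, so 3+7+1 = 11.
Tuesday + 11 ≡ Saturday — that's 1643's doomsday.
In June the doomsday date is Jun 6.
Jun 16 is 10 days after Jun 6; 10 mod 7 = 3, so Saturday + 3 = Tuesday.
3836 mod 7 = 0, so 3836 days after a Tuesday is Tuesday + 0 = Tuesday.

Tuesday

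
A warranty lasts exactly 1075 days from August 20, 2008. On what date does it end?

+365 (one year) → Aug 20, 2009 (710 left).
+365 (one year) → Aug 20, 2010 (345 left).
Aug has 31 days: +12 → Sep 1, 2010 (333 left).
Sep has 30 days: +30 → Oct 1, 2010 (303 left).
Oct has 31 days: +31 → Nov 1, 2010 (272 left).
Nov has 30 days: +30 → Dec 1, 2010 (242 left).
Dec has 31 days: +31 → Jan 1, 2011 (211 left).
Jan has 31 days: +31 → Feb 1, 2011 (180 left).
Feb has 28 days: +28 → Mar 1, 2011 (152 left).
Mar has 31 days: +31 → Apr 1, 2011 (121 left).
Apr has 30 days: +30 → May 1, 2011 (91 left).
May has 31 days: +31 → Jun 1, 2011 (60 left).
Jun has 30 days: +30 → Jul 1, 2011 (30 left).
+30 → Jul 31, 2011.

July 31, 2011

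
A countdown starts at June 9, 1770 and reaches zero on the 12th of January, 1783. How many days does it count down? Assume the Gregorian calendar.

4600

Jun 9, 1770 → Jun 9, 1771: 365 days.
Jun 9, 1771 → Jun 9, 1772: 366 days (Feb 29, 1772 is in that span).
Jun 9, 1772 → Jun 9, 1773: 365 days.
Jun 9, 1773 → Jun 9, 1774: 365 days.
Jun 9, 1774 → Jun 9, 1775: 365 days.
Jun 9, 1775 → Jun 9, 1776: 366 days (Feb 29, 1776 is in that span).
Jun 9, 1776 → Jun 9, 1777: 365 days.
Jun 9, 1777 → Jun 9, 1778: 365 days.
Jun 9, 1778 → Jun 9, 1779: 365 days.
Jun 9, 1779 → Jun 9, 1780: 366 days (Feb 29, 1780 is in that span).
Jun 9, 1780 → Jun 9, 1781: 365 days.
Jun 9, 1781 → Jun 9, 1782: 365 days.
Jun 9, 1782 → Jul 9, 1782: 30 days (June has 30).
Jul 9, 1782 → Aug 9, 1782: 31 days (July has 31).
Aug 9, 1782 → Sep 9, 1782: 31 days (August has 31).
Sep 9, 1782 → Oct 9, 1782: 30 days (September has 30).
Oct 9, 1782 → Nov 9, 1782: 31 days (October has 31).
Nov 9, 1782 → Dec 9, 1782: 30 days (November has 30).
Dec 9, 1782 → Jan 9, 1783: 31 days (December has 31).
Jan 9, 1783 → Jan 12, 1783: 3 days.
Total: 4600 days.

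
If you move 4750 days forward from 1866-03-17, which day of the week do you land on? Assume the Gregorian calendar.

First find the weekday of Mar 17, 1866. Doomsday rule: the anchor day for the 1800s is Friday. For year 66: 66÷12 = 5 r 6, and 6÷4 = 1, so 5+6+1 = 12.
Friday + 12 ≡ Wednesday — that's 1866's doomsday.
In March the doomsday date is Mar 14.
Mar 17 is 3 days after Mar 14; 3 mod 7 = 3, so Wednesday + 3 = Saturday.
4750 mod 7 = 4, so 4750 days after a Saturday is Saturday + 4 = Wednesday.

Wednesday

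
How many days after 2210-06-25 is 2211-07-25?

395

Jun 25, 2210 → Jul 25, 2210: 30 days (June has 30).
Jul 25, 2210 → Aug 25, 2210: 31 days (July has 31).
Aug 25, 2210 → Sep 25, 2210: 31 days (August has 31).
Sep 25, 2210 → Oct 25, 2210: 30 days (September has 30).
Oct 25, 2210 → Nov 25, 2210: 31 days (October has 31).
Nov 25, 2210 → Dec 25, 2210: 30 days (November has 30).
Dec 25, 2210 → Jan 25, 2211: 31 days (December has 31).
Jan 25, 2211 → Feb 25, 2211: 31 days (January has 31).
Feb 25, 2211 → Mar 25, 2211: 28 days (February has 28).
Mar 25, 2211 → Apr 25, 2211: 31 days (March has 31).
Apr 25, 2211 → May 25, 2211: 30 days (April has 30).
May 25, 2211 → Jun 25, 2211: 31 days (May has 31).
Jun 25, 2211 → Jul 25, 2211: 30 days.
Total: 395 days.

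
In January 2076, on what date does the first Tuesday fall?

January 1, 2076 is a Wednesday.
The first Tuesday is therefore January 7 (6 days later).

January 7, 2076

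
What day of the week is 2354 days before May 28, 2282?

Friday

First find the weekday of May 28, 2282. Doomsday rule: the anchor day for the 2200s is Friday. For year 82: 82÷12 = 6 r 10, and 10÷4 = 2, so 6+10+2 = 18.
Friday + 18 ≡ Tuesday — that's 2282's doomsday.
In May the doomsday date is May 9.
May 28 is 19 days after May 9; 19 mod 7 = 5, so Tuesday + 5 = Sunday.
2354 mod 7 = 2, so 2354 days before a Sunday is Sunday − 2 = Friday.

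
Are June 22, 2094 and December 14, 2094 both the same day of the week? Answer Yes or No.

Yes

From Jun 22, 2094 to Dec 14, 2094 is 175 days.
175 mod 7 = 0, so they are the same weekday.
(Jun 22, 2094 is a Tuesday; Dec 14, 2094 is a Tuesday.)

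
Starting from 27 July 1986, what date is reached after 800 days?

+365 (one year) → Jul 27, 1987 (435 left).
+366 (one year; includes Feb 29, 1988) → Jul 27, 1988 (69 left).
Jul has 31 days: +5 → Aug 1, 1988 (64 left).
Aug has 31 days: +31 → Sep 1, 1988 (33 left).
Sep has 30 days: +30 → Oct 1, 1988 (3 left).
+3 → Oct 4, 1988.

October 4, 1988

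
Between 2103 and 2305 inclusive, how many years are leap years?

49

Multiples of 4 in [2103,2305]: 51.
Of those, multiples of 100: 2 (not leap unless ÷400).
Multiples of 400: 0.
Leap years = 51 − 2 + 0 = 49.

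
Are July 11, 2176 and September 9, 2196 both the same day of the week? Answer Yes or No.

No

From Jul 11, 2176 to Sep 9, 2196 is 7365 days.
7365 mod 7 = 1, so they are different weekdays.
(Jul 11, 2176 is a Thursday; Sep 9, 2196 is a Friday.)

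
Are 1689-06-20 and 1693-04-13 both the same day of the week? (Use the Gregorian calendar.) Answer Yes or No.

From Jun 20, 1689 to Apr 13, 1693 is 1393 days.
1393 mod 7 = 0, so they are the same weekday.
(Jun 20, 1689 is a Monday; Apr 13, 1693 is a Monday.)

Yes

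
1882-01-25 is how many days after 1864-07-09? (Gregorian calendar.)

Jul 9, 1864 → Jul 9, 1865: 365 days.
Jul 9, 1865 → Jul 9, 1866: 365 days.
Jul 9, 1866 → Jul 9, 1867: 365 days.
Jul 9, 1867 → Jul 9, 1868: 366 days (Feb 29, 1868 is in that span).
Jul 9, 1868 → Jul 9, 1869: 365 days.
Jul 9, 1869 → Jul 9, 1870: 365 days.
Jul 9, 1870 → Jul 9, 1871: 365 days.
Jul 9, 1871 → Jul 9, 1872: 366 days (Feb 29, 1872 is in that span).
Jul 9, 1872 → Jul 9, 1873: 365 days.
Jul 9, 1873 → Jul 9, 1874: 365 days.
Jul 9, 1874 → Jul 9, 1875: 365 days.
Jul 9, 1875 → Jul 9, 1876: 366 days (Feb 29, 1876 is in that span).
Jul 9, 1876 → Jul 9, 1877: 365 days.
Jul 9, 1877 → Jul 9, 1878: 365 days.
Jul 9, 1878 → Jul 9, 1879: 365 days.
Jul 9, 1879 → Jul 9, 1880: 366 days (Feb 29, 1880 is in that span).
Jul 9, 1880 → Jul 9, 1881: 365 days.
Jul 9, 1881 → Aug 9, 1881: 31 days (July has 31).
Aug 9, 1881 → Sep 9, 1881: 31 days (August has 31).
Sep 9, 1881 → Oct 9, 1881: 30 days (September has 30).
Oct 9, 1881 → Nov 9, 1881: 31 days (October has 31).
Nov 9, 1881 → Dec 9, 1881: 30 days (November has 30).
Dec 9, 1881 → Jan 9, 1882: 31 days (December has 31).
Jan 9, 1882 → Jan 25, 1882: 16 days.
Total: 6409 days.

6409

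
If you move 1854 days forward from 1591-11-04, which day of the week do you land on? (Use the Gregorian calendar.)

Nov 4, 1591 is a Monday.
1854 mod 7 = 6, so 1854 days after a Monday is Monday + 6 = Sunday.

Sunday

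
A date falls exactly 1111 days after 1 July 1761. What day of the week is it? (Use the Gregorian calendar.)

Jul 1, 1761 is a Wednesday.
1111 mod 7 = 5, so 1111 days after a Wednesday is Wednesday + 5 = Monday.

Monday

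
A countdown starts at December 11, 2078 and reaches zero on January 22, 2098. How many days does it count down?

Dec 11, 2078 → Dec 11, 2079: 365 days.
Dec 11, 2079 → Dec 11, 2080: 366 days (Feb 29, 2080 is in that span).
Dec 11, 2080 → Dec 11, 2081: 365 days.
Dec 11, 2081 → Dec 11, 2082: 365 days.
Dec 11, 2082 → Dec 11, 2083: 365 days.
Dec 11, 2083 → Dec 11, 2084: 366 days (Feb 29, 2084 is in that span).
Dec 11, 2084 → Dec 11, 2085: 365 days.
Dec 11, 2085 → Dec 11, 2086: 365 days.
Dec 11, 2086 → Dec 11, 2087: 365 days.
Dec 11, 2087 → Dec 11, 2088: 366 days (Feb 29, 2088 is in that span).
Dec 11, 2088 → Dec 11, 2089: 365 days.
Dec 11, 2089 → Dec 11, 2090: 365 days.
Dec 11, 2090 → Dec 11, 2091: 365 days.
Dec 11, 2091 → Dec 11, 2092: 366 days (Feb 29, 2092 is in that span).
Dec 11, 2092 → Dec 11, 2093: 365 days.
Dec 11, 2093 → Dec 11, 2094: 365 days.
Dec 11, 2094 → Dec 11, 2095: 365 days.
Dec 11, 2095 → Dec 11, 2096: 366 days (Feb 29, 2096 is in that span).
Dec 11, 2096 → Dec 11, 2097: 365 days.
Dec 11, 2097 → Jan 11, 2098: 31 days (December has 31).
Jan 11, 2098 → Jan 22, 2098: 11 days.
Total: 6982 days.

6982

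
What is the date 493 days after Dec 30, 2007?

May 6, 2009

+366 (one year; includes Feb 29, 2008) → Dec 30, 2008 (127 left).
Dec has 31 days: +2 → Jan 1, 2009 (125 left).
Jan has 31 days: +31 → Feb 1, 2009 (94 left).
Feb has 28 days: +28 → Mar 1, 2009 (66 left).
Mar has 31 days: +31 → Apr 1, 2009 (35 left).
Apr has 30 days: +30 → May 1, 2009 (5 left).
+5 → May 6, 2009.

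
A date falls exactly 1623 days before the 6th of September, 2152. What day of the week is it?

Sep 6, 2152 is a Wednesday.
1623 mod 7 = 6, so 1623 days before a Wednesday is Wednesday − 6 = Thursday.

Thursday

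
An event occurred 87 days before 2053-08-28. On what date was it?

June 2, 2053

−28 → Jul 31, 2053 (end of Jul, 31 days; 59 left).
−31 → Jun 30, 2053 (end of Jun, 30 days; 28 left).
−28 → Jun 2, 2053.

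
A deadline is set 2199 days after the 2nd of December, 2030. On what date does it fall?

December 9, 2036

+365 (one year) → Dec 2, 2031 (1834 left).
+366 (one year; includes Feb 29, 2032) → Dec 2, 2032 (1468 left).
+365 (one year) → Dec 2, 2033 (1103 left).
+365 (one year) → Dec 2, 2034 (738 left).
+365 (one year) → Dec 2, 2035 (373 left).
Dec has 31 days: +30 → Jan 1, 2036 (343 left).
Jan has 31 days: +31 → Feb 1, 2036 (312 left).
Feb has 29 days: +29 → Mar 1, 2036 (283 left).
Mar has 31 days: +31 → Apr 1, 2036 (252 left).
Apr has 30 days: +30 → May 1, 2036 (222 left).
May has 31 days: +31 → Jun 1, 2036 (191 left).
Jun has 30 days: +30 → Jul 1, 2036 (161 left).
Jul has 31 days: +31 → Aug 1, 2036 (130 left).
Aug has 31 days: +31 → Sep 1, 2036 (99 left).
Sep has 30 days: +30 → Oct 1, 2036 (69 left).
Oct has 31 days: +31 → Nov 1, 2036 (38 left).
Nov has 30 days: +30 → Dec 1, 2036 (8 left).
+8 → Dec 9, 2036.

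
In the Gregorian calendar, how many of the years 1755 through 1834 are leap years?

Multiples of 4 in [1755,1834]: 20.
Of those, multiples of 100: 1 (not leap unless ÷400).
Multiples of 400: 0.
Leap years = 20 − 1 + 0 = 19.

19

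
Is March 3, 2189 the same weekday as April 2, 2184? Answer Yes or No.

No

From Apr 2, 2184 to Mar 3, 2189 is 1796 days.
1796 mod 7 = 4, so they are different weekdays.
(Apr 2, 2184 is a Friday; Mar 3, 2189 is a Tuesday.)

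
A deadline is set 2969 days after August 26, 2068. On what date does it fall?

October 12, 2076

+365 (one year) → Aug 26, 2069 (2604 left).
+365 (one year) → Aug 26, 2070 (2239 left).
+365 (one year) → Aug 26, 2071 (1874 left).
+366 (one year; includes Feb 29, 2072) → Aug 26, 2072 (1508 left).
+365 (one year) → Aug 26, 2073 (1143 left).
+365 (one year) → Aug 26, 2074 (778 left).
+365 (one year) → Aug 26, 2075 (413 left).
+366 (one year; includes Feb 29, 2076) → Aug 26, 2076 (47 left).
Aug has 31 days: +6 → Sep 1, 2076 (41 left).
Sep has 30 days: +30 → Oct 1, 2076 (11 left).
+11 → Oct 12, 2076.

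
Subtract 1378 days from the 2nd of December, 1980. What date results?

February 23, 1977

−366 (one year; includes Feb 29, 1980) → Dec 2, 1979 (1012 left).
−365 (one year) → Dec 2, 1978 (647 left).
−365 (one year) → Dec 2, 1977 (282 left).
−2 → Nov 30, 1977 (end of Nov, 30 days; 280 left).
−30 → Oct 31, 1977 (end of Oct, 31 days; 250 left).
−31 → Sep 30, 1977 (end of Sep, 30 days; 219 left).
−30 → Aug 31, 1977 (end of Aug, 31 days; 189 left).
−31 → Jul 31, 1977 (end of Jul, 31 days; 158 left).
−31 → Jun 30, 1977 (end of Jun, 30 days; 127 left).
−30 → May 31, 1977 (end of May, 31 days; 97 left).
−31 → Apr 30, 1977 (end of Apr, 30 days; 66 left).
−30 → Mar 31, 1977 (end of Mar, 31 days; 36 left).
−31 → Feb 28, 1977 (end of Feb, 28 days; 5 left).
−5 → Feb 23, 1977.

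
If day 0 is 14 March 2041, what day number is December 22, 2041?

Mar 14, 2041 → Apr 14, 2041: 31 days (March has 31).
Apr 14, 2041 → May 14, 2041: 30 days (April has 30).
May 14, 2041 → Jun 14, 2041: 31 days (May has 31).
Jun 14, 2041 → Jul 14, 2041: 30 days (June has 30).
Jul 14, 2041 → Aug 14, 2041: 31 days (July has 31).
Aug 14, 2041 → Sep 14, 2041: 31 days (August has 31).
Sep 14, 2041 → Oct 14, 2041: 30 days (September has 30).
Oct 14, 2041 → Nov 14, 2041: 31 days (October has 31).
Nov 14, 2041 → Dec 14, 2041: 30 days (November has 30).
Dec 14, 2041 → Dec 22, 2041: 8 days.
Total: 283 days.

283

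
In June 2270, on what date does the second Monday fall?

June 1, 2270 is a Wednesday.
The first Monday is therefore June 6 (5 days later).
The second Monday is 6 + 1×7 = June 13.

June 13, 2270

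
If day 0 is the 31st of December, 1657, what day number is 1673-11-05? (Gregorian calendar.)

Dec 31, 1657 → Dec 31, 1658: 365 days.
Dec 31, 1658 → Dec 31, 1659: 365 days.
Dec 31, 1659 → Dec 31, 1660: 366 days (Feb 29, 1660 is in that span).
Dec 31, 1660 → Dec 31, 1661: 365 days.
Dec 31, 1661 → Dec 31, 1662: 365 days.
Dec 31, 1662 → Dec 31, 1663: 365 days.
Dec 31, 1663 → Dec 31, 1664: 366 days (Feb 29, 1664 is in that span).
Dec 31, 1664 → Dec 31, 1665: 365 days.
Dec 31, 1665 → Dec 31, 1666: 365 days.
Dec 31, 1666 → Dec 31, 1667: 365 days.
Dec 31, 1667 → Dec 31, 1668: 366 days (Feb 29, 1668 is in that span).
Dec 31, 1668 → Dec 31, 1669: 365 days.
Dec 31, 1669 → Dec 31, 1670: 365 days.
Dec 31, 1670 → Dec 31, 1671: 365 days.
Dec 31, 1671 → Dec 31, 1672: 366 days (Feb 29, 1672 is in that span).
Dec 31, 1672 → Jan 31, 1673: 31 days (December has 31).
Jan 31, 1673 → Feb 28, 1673: 28 days (January has 31).
Feb 28, 1673 → Mar 28, 1673: 28 days (February has 28).
Mar 28, 1673 → Apr 28, 1673: 31 days (March has 31).
Apr 28, 1673 → May 28, 1673: 30 days (April has 30).
May 28, 1673 → Jun 28, 1673: 31 days (May has 31).
Jun 28, 1673 → Jul 28, 1673: 30 days (June has 30).
Jul 28, 1673 → Aug 28, 1673: 31 days (July has 31).
Aug 28, 1673 → Sep 28, 1673: 31 days (August has 31).
Sep 28, 1673 → Oct 28, 1673: 30 days (September has 30).
Oct 28, 1673 → Nov 5, 1673: 8 days.
Total: 5788 days.

5788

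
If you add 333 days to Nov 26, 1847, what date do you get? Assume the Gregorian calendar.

October 24, 1848

Nov has 30 days: +5 → Dec 1, 1847 (328 left).
Dec has 31 days: +31 → Jan 1, 1848 (297 left).
Jan has 31 days: +31 → Feb 1, 1848 (266 left).
Feb has 29 days: +29 → Mar 1, 1848 (237 left).
Mar has 31 days: +31 → Apr 1, 1848 (206 left).
Apr has 30 days: +30 → May 1, 1848 (176 left).
May has 31 days: +31 → Jun 1, 1848 (145 left).
Jun has 30 days: +30 → Jul 1, 1848 (115 left).
Jul has 31 days: +31 → Aug 1, 1848 (84 left).
Aug has 31 days: +31 → Sep 1, 1848 (53 left).
Sep has 30 days: +30 → Oct 1, 1848 (23 left).
+23 → Oct 24, 1848.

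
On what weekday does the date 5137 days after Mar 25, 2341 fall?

Mar 25, 2341 is a Tuesday.
5137 mod 7 = 6, so 5137 days after a Tuesday is Tuesday + 6 = Monday.

Monday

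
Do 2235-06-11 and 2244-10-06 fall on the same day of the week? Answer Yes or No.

No

From Jun 11, 2235 to Oct 6, 2244 is 3405 days.
3405 mod 7 = 3, so they are different weekdays.
(Jun 11, 2235 is a Thursday; Oct 6, 2244 is a Sunday.)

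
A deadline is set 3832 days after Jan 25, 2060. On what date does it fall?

+366 (one year; includes Feb 29, 2060) → Jan 25, 2061 (3466 left).
+365 (one year) → Jan 25, 2062 (3101 left).
+365 (one year) → Jan 25, 2063 (2736 left).
+365 (one year) → Jan 25, 2064 (2371 left).
+366 (one year; includes Feb 29, 2064) → Jan 25, 2065 (2005 left).
+365 (one year) → Jan 25, 2066 (1640 left).
+365 (one year) → Jan 25, 2067 (1275 left).
+365 (one year) → Jan 25, 2068 (910 left).
+366 (one year; includes Feb 29, 2068) → Jan 25, 2069 (544 left).
+365 (one year) → Jan 25, 2070 (179 left).
Jan has 31 days: +7 → Feb 1, 2070 (172 left).
Feb has 28 days: +28 → Mar 1, 2070 (144 left).
Mar has 31 days: +31 → Apr 1, 2070 (113 left).
Apr has 30 days: +30 → May 1, 2070 (83 left).
May has 31 days: +31 → Jun 1, 2070 (52 left).
Jun has 30 days: +30 → Jul 1, 2070 (22 left).
+22 → Jul 23, 2070.

July 23, 2070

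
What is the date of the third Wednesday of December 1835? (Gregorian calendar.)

December 16, 1835

December 1, 1835 is a Tuesday.
The first Wednesday is therefore December 2 (1 days later).
The third Wednesday is 2 + 2×7 = December 16.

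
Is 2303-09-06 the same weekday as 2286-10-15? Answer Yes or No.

No

From Oct 15, 2286 to Sep 6, 2303 is 6169 days.
6169 mod 7 = 2, so they are different weekdays.
(Oct 15, 2286 is a Friday; Sep 6, 2303 is a Sunday.)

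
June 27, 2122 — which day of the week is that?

Saturday

Doomsday rule: the anchor day for the 2100s is Sunday. For year 22: 22÷12 = 1 r 10, and 10÷4 = 2, so 1+10+2 = 13.
Sunday + 13 ≡ Saturday — that's 2122's doomsday.
In June the doomsday date is Jun 6.
Jun 27 is 21 days after Jun 6; 21 mod 7 = 0, so Saturday + 0 = Saturday.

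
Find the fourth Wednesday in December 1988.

December 28, 1988

December 1, 1988 is a Thursday.
The first Wednesday is therefore December 7 (6 days later).
The fourth Wednesday is 7 + 3×7 = December 28.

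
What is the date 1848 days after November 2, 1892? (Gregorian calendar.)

November 24, 1897

+365 (one year) → Nov 2, 1893 (1483 left).
+365 (one year) → Nov 2, 1894 (1118 left).
+365 (one year) → Nov 2, 1895 (753 left).
+366 (one year; includes Feb 29, 1896) → Nov 2, 1896 (387 left).
Nov has 30 days: +29 → Dec 1, 1896 (358 left).
Dec has 31 days: +31 → Jan 1, 1897 (327 left).
Jan has 31 days: +31 → Feb 1, 1897 (296 left).
Feb has 28 days: +28 → Mar 1, 1897 (268 left).
Mar has 31 days: +31 → Apr 1, 1897 (237 left).
Apr has 30 days: +30 → May 1, 1897 (207 left).
May has 31 days: +31 → Jun 1, 1897 (176 left).
Jun has 30 days: +30 → Jul 1, 1897 (146 left).
Jul has 31 days: +31 → Aug 1, 1897 (115 left).
Aug has 31 days: +31 → Sep 1, 1897 (84 left).
Sep has 30 days: +30 → Oct 1, 1897 (54 left).
Oct has 31 days: +31 → Nov 1, 1897 (23 left).
+23 → Nov 24, 1897.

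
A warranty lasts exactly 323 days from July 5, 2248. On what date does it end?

Jul has 31 days: +27 → Aug 1, 2248 (296 left).
Aug has 31 days: +31 → Sep 1, 2248 (265 left).
Sep has 30 days: +30 → Oct 1, 2248 (235 left).
Oct has 31 days: +31 → Nov 1, 2248 (204 left).
Nov has 30 days: +30 → Dec 1, 2248 (174 left).
Dec has 31 days: +31 → Jan 1, 2249 (143 left).
Jan has 31 days: +31 → Feb 1, 2249 (112 left).
Feb has 28 days: +28 → Mar 1, 2249 (84 left).
Mar has 31 days: +31 → Apr 1, 2249 (53 left).
Apr has 30 days: +30 → May 1, 2249 (23 left).
+23 → May 24, 2249.

May 24, 2249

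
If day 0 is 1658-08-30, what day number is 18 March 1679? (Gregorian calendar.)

7505

Aug 30, 1658 → Aug 30, 1659: 365 days.
Aug 30, 1659 → Aug 30, 1660: 366 days (Feb 29, 1660 is in that span).
Aug 30, 1660 → Aug 30, 1661: 365 days.
Aug 30, 1661 → Aug 30, 1662: 365 days.
Aug 30, 1662 → Aug 30, 1663: 365 days.
Aug 30, 1663 → Aug 30, 1664: 366 days (Feb 29, 1664 is in that span).
Aug 30, 1664 → Aug 30, 1665: 365 days.
Aug 30, 1665 → Aug 30, 1666: 365 days.
Aug 30, 1666 → Aug 30, 1667: 365 days.
Aug 30, 1667 → Aug 30, 1668: 366 days (Feb 29, 1668 is in that span).
Aug 30, 1668 → Aug 30, 1669: 365 days.
Aug 30, 1669 → Aug 30, 1670: 365 days.
Aug 30, 1670 → Aug 30, 1671: 365 days.
Aug 30, 1671 → Aug 30, 1672: 366 days (Feb 29, 1672 is in that span).
Aug 30, 1672 → Aug 30, 1673: 365 days.
Aug 30, 1673 → Aug 30, 1674: 365 days.
Aug 30, 1674 → Aug 30, 1675: 365 days.
Aug 30, 1675 → Aug 30, 1676: 366 days (Feb 29, 1676 is in that span).
Aug 30, 1676 → Aug 30, 1677: 365 days.
Aug 30, 1677 → Aug 30, 1678: 365 days.
Aug 30, 1678 → Sep 30, 1678: 31 days (August has 31).
Sep 30, 1678 → Oct 30, 1678: 30 days (September has 30).
Oct 30, 1678 → Nov 30, 1678: 31 days (October has 31).
Nov 30, 1678 → Dec 30, 1678: 30 days (November has 30).
Dec 30, 1678 → Jan 30, 1679: 31 days (December has 31).
Jan 30, 1679 → Feb 28, 1679: 29 days (January has 31).
Feb 28, 1679 → Mar 18, 1679: 18 days.
Total: 7505 days.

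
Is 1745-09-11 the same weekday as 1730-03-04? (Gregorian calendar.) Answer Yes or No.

Yes

From Mar 4, 1730 to Sep 11, 1745 is 5670 days.
5670 mod 7 = 0, so they are the same weekday.
(Mar 4, 1730 is a Saturday; Sep 11, 1745 is a Saturday.)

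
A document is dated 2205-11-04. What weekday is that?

Doomsday rule: the anchor day for the 2200s is Friday. For year 05: 5÷12 = 0 r 5, and 5÷4 = 1, so 0+5+1 = 6.
Friday + 6 ≡ Thursday — that's 2205's doomsday.
In November the doomsday date is Nov 7.
Nov 4 is 3 days before Nov 7; 3 mod 7 = 3, so Thursday − 3 = Monday.

Monday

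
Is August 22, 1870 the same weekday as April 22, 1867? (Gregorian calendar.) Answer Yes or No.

From Apr 22, 1867 to Aug 22, 1870 is 1218 days.
1218 mod 7 = 0, so they are the same weekday.
(Apr 22, 1867 is a Monday; Aug 22, 1870 is a Monday.)

Yes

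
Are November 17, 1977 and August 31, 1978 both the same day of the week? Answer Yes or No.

From Nov 17, 1977 to Aug 31, 1978 is 287 days.
287 mod 7 = 0, so they are the same weekday.
(Nov 17, 1977 is a Thursday; Aug 31, 1978 is a Thursday.)

Yes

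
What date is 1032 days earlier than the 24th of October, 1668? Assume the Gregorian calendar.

December 27, 1665

−366 (one year; includes Feb 29, 1668) → Oct 24, 1667 (666 left).
−365 (one year) → Oct 24, 1666 (301 left).
−24 → Sep 30, 1666 (end of Sep, 30 days; 277 left).
−30 → Aug 31, 1666 (end of Aug, 31 days; 247 left).
−31 → Jul 31, 1666 (end of Jul, 31 days; 216 left).
−31 → Jun 30, 1666 (end of Jun, 30 days; 185 left).
−30 → May 31, 1666 (end of May, 31 days; 155 left).
−31 → Apr 30, 1666 (end of Apr, 30 days; 124 left).
−30 → Mar 31, 1666 (end of Mar, 31 days; 94 left).
−31 → Feb 28, 1666 (end of Feb, 28 days; 63 left).
−28 → Jan 31, 1666 (end of Jan, 31 days; 35 left).
−31 → Dec 31, 1665 (end of Dec, 31 days; 4 left).
−4 → Dec 27, 1665.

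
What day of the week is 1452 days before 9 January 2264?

First find the weekday of Jan 9, 2264. Doomsday rule: the anchor day for the 2200s is Friday. For year 64: 64÷12 = 5 r 4, and 4÷4 = 1, so 5+4+1 = 10.
Friday + 10 ≡ Monday — that's 2264's doomsday.
In January the doomsday date is Jan 4 (2264 is a leap year (divisible by 4)).
Jan 9 is 5 days after Jan 4; 5 mod 7 = 5, so Monday + 5 = Saturday.
1452 mod 7 = 3, so 1452 days before a Saturday is Saturday − 3 = Wednesday.

Wednesday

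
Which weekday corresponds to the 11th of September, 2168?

Doomsday rule: the anchor day for the 2100s is Sunday. For year 68: 68÷12 = 5 r 8, and 8÷4 = 2, so 5+8+2 = 15.
Sunday + 15 ≡ Monday — that's 2168's doomsday.
In September the doomsday date is Sep 5.
Sep 11 is 6 days after Sep 5; 6 mod 7 = 6, so Monday + 6 = Sunday.

Sunday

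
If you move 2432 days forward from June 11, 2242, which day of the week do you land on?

First find the weekday of Jun 11, 2242. Doomsday rule: the anchor day for the 2200s is Friday. For year 42: 42÷12 = 3 r 6, and 6÷4 = 1, so 3+6+1 = 10.
Friday + 10 ≡ Monday — that's 2242's doomsday.
In June the doomsday date is Jun 6.
Jun 11 is 5 days after Jun 6; 5 mod 7 = 5, so Monday + 5 = Saturday.
2432 mod 7 = 3, so 2432 days after a Saturday is Saturday + 3 = Tuesday.

Tuesday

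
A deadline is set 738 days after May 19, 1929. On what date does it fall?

May 27, 1931

+365 (one year) → May 19, 1930 (373 left).
May has 31 days: +13 → Jun 1, 1930 (360 left).
Jun has 30 days: +30 → Jul 1, 1930 (330 left).
Jul has 31 days: +31 → Aug 1, 1930 (299 left).
Aug has 31 days: +31 → Sep 1, 1930 (268 left).
Sep has 30 days: +30 → Oct 1, 1930 (238 left).
Oct has 31 days: +31 → Nov 1, 1930 (207 left).
Nov has 30 days: +30 → Dec 1, 1930 (177 left).
Dec has 31 days: +31 → Jan 1, 1931 (146 left).
Jan has 31 days: +31 → Feb 1, 1931 (115 left).
Feb has 28 days: +28 → Mar 1, 1931 (87 left).
Mar has 31 days: +31 → Apr 1, 1931 (56 left).
Apr has 30 days: +30 → May 1, 1931 (26 left).
+26 → May 27, 1931.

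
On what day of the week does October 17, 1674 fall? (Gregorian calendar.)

Wednesday

Doomsday rule: the anchor day for the 1600s is Tuesday. For year 74: 74÷12 = 6 r 2, and 2÷4 = 0, so 6+2+0 = 8.
Tuesday + 8 ≡ Wednesday — that's 1674's doomsday.
In October the doomsday date is Oct 10.
Oct 17 is 7 days after Oct 10; 7 mod 7 = 0, so Wednesday + 0 = Wednesday.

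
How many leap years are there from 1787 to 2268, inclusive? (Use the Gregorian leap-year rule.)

117

Multiples of 4 in [1787,2268]: 121.
Of those, multiples of 100: 5 (not leap unless ÷400).
Multiples of 400: 1.
Leap years = 121 − 5 + 1 = 117.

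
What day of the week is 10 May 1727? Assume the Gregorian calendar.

Doomsday rule: the anchor day for the 1700s is Sunday. For year 27: 27÷12 = 2 r 3, and 3÷4 = 0, so 2+3+0 = 5.
Sunday + 5 ≡ Friday — that's 1727's doomsday.
In May the doomsday date is May 9.
May 10 is 1 day after May 9; 1 mod 7 = 1, so Friday + 1 = Saturday.

Saturday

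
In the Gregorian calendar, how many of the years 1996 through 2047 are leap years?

13

Multiples of 4 in [1996,2047]: 13.
Of those, multiples of 100: 1 (not leap unless ÷400).
Multiples of 400: 1.
Leap years = 13 − 1 + 1 = 13.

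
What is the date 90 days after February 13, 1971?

May 14, 1971

Feb has 28 days: +16 → Mar 1, 1971 (74 left).
Mar has 31 days: +31 → Apr 1, 1971 (43 left).
Apr has 30 days: +30 → May 1, 1971 (13 left).
+13 → May 14, 1971.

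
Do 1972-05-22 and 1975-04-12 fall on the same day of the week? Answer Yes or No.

From May 22, 1972 to Apr 12, 1975 is 1055 days.
1055 mod 7 = 5, so they are different weekdays.
(May 22, 1972 is a Monday; Apr 12, 1975 is a Saturday.)

No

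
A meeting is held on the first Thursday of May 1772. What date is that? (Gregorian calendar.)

May 1, 1772 is a Friday.
The first Thursday is therefore May 7 (6 days later).

May 7, 1772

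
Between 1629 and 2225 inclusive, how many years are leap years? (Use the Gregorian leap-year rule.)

144

Multiples of 4 in [1629,2225]: 149.
Of those, multiples of 100: 6 (not leap unless ÷400).
Multiples of 400: 1.
Leap years = 149 − 6 + 1 = 144.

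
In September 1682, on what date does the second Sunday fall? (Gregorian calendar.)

September 13, 1682

September 1, 1682 is a Tuesday.
The first Sunday is therefore September 6 (5 days later).
The second Sunday is 6 + 1×7 = September 13.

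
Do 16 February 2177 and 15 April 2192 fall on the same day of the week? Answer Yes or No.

From Feb 16, 2177 to Apr 15, 2192 is 5537 days.
5537 mod 7 = 0, so they are the same weekday.
(Feb 16, 2177 is a Sunday; Apr 15, 2192 is a Sunday.)

Yes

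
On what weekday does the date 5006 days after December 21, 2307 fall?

Sunday

First find the weekday of Dec 21, 2307. Doomsday rule: the anchor day for the 2300s is Wednesday. For year 07: 7÷12 = 0 r 7, and 7÷4 = 1, so 0+7+1 = 8.
Wednesday + 8 ≡ Thursday — that's 2307's doomsday.
In December the doomsday date is Dec 12.
Dec 21 is 9 days after Dec 12; 9 mod 7 = 2, so Thursday + 2 = Saturday.
5006 mod 7 = 1, so 5006 days after a Saturday is Saturday + 1 = Sunday.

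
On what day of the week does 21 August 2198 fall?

Tuesday

Doomsday rule: the anchor day for the 2100s is Sunday. For year 98: 98÷12 = 8 r 2, and 2÷4 = 0, so 8+2+0 = 10.
Sunday + 10 ≡ Wednesday — that's 2198's doomsday.
In August the doomsday date is Aug 8.
Aug 21 is 13 days after Aug 8; 13 mod 7 = 6, so Wednesday + 6 = Tuesday.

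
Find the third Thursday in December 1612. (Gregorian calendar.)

December 1, 1612 is a Saturday.
The first Thursday is therefore December 6 (5 days later).
The third Thursday is 6 + 2×7 = December 20.

December 20, 1612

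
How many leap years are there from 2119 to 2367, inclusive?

60

Multiples of 4 in [2119,2367]: 62.
Of those, multiples of 100: 2 (not leap unless ÷400).
Multiples of 400: 0.
Leap years = 62 − 2 + 0 = 60.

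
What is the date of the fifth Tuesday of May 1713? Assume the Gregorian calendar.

May 1, 1713 is a Monday.
The first Tuesday is therefore May 2 (1 days later).
The fifth Tuesday is 2 + 4×7 = May 30.

May 30, 1713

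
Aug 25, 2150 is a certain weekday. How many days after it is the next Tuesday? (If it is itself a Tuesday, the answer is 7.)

Aug 25, 2150 is a Tuesday.
From Tuesday to the next Tuesday is 7 days.

7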